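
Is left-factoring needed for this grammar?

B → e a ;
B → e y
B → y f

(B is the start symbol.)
Yes, B has productions with common prefix 'e'

Left-factoring is needed when two productions for the same non-terminal
share a common prefix on the right-hand side.

Productions for B:
  B → e a ;
  B → e y
  B → y f

Found common prefix 'e' in productions for B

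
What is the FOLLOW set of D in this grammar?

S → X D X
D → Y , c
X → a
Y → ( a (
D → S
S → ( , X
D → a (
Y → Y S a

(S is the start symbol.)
{ 'a' }

In S → X D X: D is followed by X, add FIRST(X) \ {ε} = { 'a' }

Taking the union: FOLLOW(D) = { 'a' }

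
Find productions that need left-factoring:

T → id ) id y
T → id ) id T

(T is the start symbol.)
Yes, T has productions with common prefix 'id ) id'

Left-factoring is needed when two productions for the same non-terminal
share a common prefix on the right-hand side.

Productions for T:
  T → id ) id y
  T → id ) id T

Found common prefix 'id ) id' in productions for T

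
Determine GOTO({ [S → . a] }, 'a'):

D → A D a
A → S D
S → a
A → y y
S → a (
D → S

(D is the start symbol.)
GOTO(I, 'a') = CLOSURE({ [A → αX.β] : [A → α.Xβ] ∈ I, X = 'a' })

Items with dot before 'a', with the dot advanced:
  [S → . a] → [S → a .]
Closure adds nothing (no advanced item has the dot before a non-terminal).

GOTO = { [S → a .] }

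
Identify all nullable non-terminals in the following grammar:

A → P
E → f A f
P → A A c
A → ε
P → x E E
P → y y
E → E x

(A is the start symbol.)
{ 'A' }

ε-productions: A → ε
So A is immediately nullable.
No further non-terminal can be added: every production for the remaining non-terminals contains a terminal or a non-nullable non-terminal.
Nullable = { 'A' }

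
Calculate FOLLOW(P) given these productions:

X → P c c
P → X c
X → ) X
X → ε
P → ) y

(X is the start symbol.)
To compute FOLLOW(P), find every occurrence of P on a right-hand side N → α P β: add FIRST(β) \ {ε}, and if β is empty or nullable also add FOLLOW(N). Iterate to a fixed point.

In X → P c c: P is followed by c c, add FIRST(c c) \ {ε} = { 'c' }

Taking the union: FOLLOW(P) = { 'c' }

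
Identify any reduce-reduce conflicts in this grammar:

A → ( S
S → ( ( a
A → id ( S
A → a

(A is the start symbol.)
Augment with A' → A and build the canonical LR(0) collection (I0 = CLOSURE({[A' → . A]}), then GOTO on every symbol after a dot until no new states appear). It has 11 states:
  I0: { [A → . ( S], [A → . a], [A → . id ( S], [A' → . A] }  — shift
  I1: { [A → ( . S], [S → . ( ( a] }  — shift
  I2: { [A' → A .] }  — accept
  I3: { [A → a .] }  — reduce
  I4: { [A → id . ( S] }  — shift
  I5: { [A → id ( . S], [S → . ( ( a] }  — shift
  I6: { [S → ( . ( a] }  — shift
  I7: { [A → id ( S .] }  — reduce
  I8: { [S → ( ( . a] }  — shift
  I9: { [S → ( ( a .] }  — reduce
  I10: { [A → ( S .] }  — reduce

No state contains more than one complete item.

Answer: No reduce-reduce conflicts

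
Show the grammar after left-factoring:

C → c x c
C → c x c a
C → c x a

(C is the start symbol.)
C → c x C'
C' → c C''
C'' → ε
C'' → a
C' → a

Left-factoring transforms A → αβ₁ | αβ₂ into A → αA' and A' → β₁ | β₂
(α is the longest common prefix among the alternatives). Repeat until
no nonterminal has two alternatives with a common prefix.

Round 1: C has alternatives sharing prefix 'c x'. Introduce C': C → c x C'
  Add: C' → c
  Add: C' → c a
  Add: C' → a

Round 2: C' has alternatives sharing prefix 'c'. Introduce C'': C' → c C''
  Add: C'' → ε
  Add: C'' → a

No remaining common prefixes — done.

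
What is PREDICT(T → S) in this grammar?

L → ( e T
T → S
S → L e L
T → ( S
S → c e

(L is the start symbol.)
{ '(', 'c' }

PREDICT(T → S) = (FIRST(RHS) \ {ε}) ∪ (FOLLOW(T) if ε ∈ FIRST(RHS), i.e. RHS ⇒* ε)
FIRST(S) = { '(', 'c' }
FIRST(S) = { '(', 'c' }
ε ∉ FIRST(S), so FOLLOW(T) is not added.
PREDICT(T → S) = { '(', 'c' }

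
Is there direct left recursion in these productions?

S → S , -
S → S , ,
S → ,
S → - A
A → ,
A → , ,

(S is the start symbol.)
Direct left recursion occurs when N → N α for some non-terminal N (the right-hand side begins with the left-hand side itself).

S → S , -: LEFT RECURSIVE (starts with S)
S → S , ,: LEFT RECURSIVE (starts with S)
S → ,: starts with ','
S → - A: starts with '-'
A → ,: starts with ','
A → , ,: starts with ','

The grammar has direct left recursion on: S.

Answer: Yes, S is left-recursive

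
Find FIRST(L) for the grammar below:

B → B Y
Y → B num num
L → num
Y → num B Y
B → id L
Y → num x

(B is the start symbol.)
{ 'num' }

To compute FIRST(L), examine every production with L on the left-hand side, reading each right-hand side left to right until a non-nullable symbol is reached.

From L → num:
  - num is a terminal: add 'num' and stop

Collecting: FIRST(L) = { 'num' }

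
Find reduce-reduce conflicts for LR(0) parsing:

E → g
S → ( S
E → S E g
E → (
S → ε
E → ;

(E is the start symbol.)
Yes — I1: [E → ( .] vs [S → .]

Augment with E' → E and build the canonical LR(0) collection (I0 = CLOSURE({[E' → . E]}), then GOTO on every symbol after a dot until no new states appear). It has 10 states:
  I0: { [E → . (], [E → . ;], [E → . S E g], [E → . g], [E' → . E], [S → . ( S], [S → .] }  — shift, reduce
  I1: { [E → ( .], [S → ( . S], [S → . ( S], [S → .] }  — shift, 2 reduces
  I2: { [E → ; .] }  — reduce
  I3: { [E' → E .] }  — accept
  I4: { [E → . (], [E → . ;], [E → . S E g], [E → . g], [E → S . E g], [S → . ( S], [S → .] }  — shift, reduce
  I5: { [E → g .] }  — reduce
  I6: { [E → S E . g] }  — shift
  I7: { [E → S E g .] }  — reduce
  I8: { [S → ( . S], [S → . ( S], [S → .] }  — shift, reduce
  I9: { [S → ( S .] }  — reduce

I1 contains complete items [E → ( .], [S → .] — reduce-reduce conflict.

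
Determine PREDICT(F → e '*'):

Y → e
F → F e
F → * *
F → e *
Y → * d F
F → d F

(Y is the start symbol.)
{ 'e' }

PREDICT(F → e '*') = (FIRST(RHS) \ {ε}) ∪ (FOLLOW(F) if ε ∈ FIRST(RHS), i.e. RHS ⇒* ε)
FIRST(e '*') = { 'e' }
ε ∉ FIRST(e '*'), so FOLLOW(F) is not added.
PREDICT(F → e '*') = { 'e' }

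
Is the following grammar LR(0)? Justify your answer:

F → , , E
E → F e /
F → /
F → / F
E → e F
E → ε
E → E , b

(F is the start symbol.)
No. Shift-reduce conflict between [F → / .] and [F → . , , E]

A grammar is LR(0) if no state in the canonical LR(0) collection has:
  - both a shift item (dot before a terminal) and a complete item (shift-reduce conflict), or
  - two or more complete items (reduce-reduce conflict; the accept item [F' → F .] counts as a complete item here).

Augment with F' → F and build the canonical LR(0) collection (I0 = CLOSURE({[F' → . F]}), then GOTO on every symbol after a dot until no new states appear). It has 14 states:
  I0: { [F → . , , E], [F → . / F], [F → . /], [F' → . F] }  — shift
  I1: { [F → , . , E] }  — shift
  I2: { [F → . , , E], [F → . / F], [F → . /], [F → / . F], [F → / .] }  — shift, reduce
  I3: { [F' → F .] }  — accept
  I4: { [F → / F .] }  — reduce
  I5: { [E → . E , b], [E → . F e /], [E → . e F], [E → .], [F → , , . E], [F → . , , E], [F → . / F], [F → . /] }  — shift, reduce
  I6: { [E → E . , b], [F → , , E .] }  — shift, reduce
  I7: { [E → F . e /] }  — shift
  I8: { [E → e . F], [F → . , , E], [F → . / F], [F → . /] }  — shift
  I9: { [E → e F .] }  — reduce
  I10: { [E → F e . /] }  — shift
  I11: { [E → F e / .] }  — reduce
  I12: { [E → E , . b] }  — shift
  I13: { [E → E , b .] }  — reduce

Conflict in state I2:
  Shift-reduce conflict between [F → / .] and [F → . , , E]
So the grammar is NOT LR(0).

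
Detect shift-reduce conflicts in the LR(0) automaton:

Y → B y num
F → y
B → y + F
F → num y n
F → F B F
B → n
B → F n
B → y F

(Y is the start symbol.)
Augment with Y' → Y and build the canonical LR(0) collection (I0 = CLOSURE({[Y' → . Y]}), then GOTO on every symbol after a dot until no new states appear). It has 18 states:
  I0: { [B → . F n], [B → . n], [B → . y + F], [B → . y F], [F → . F B F], [F → . num y n], [F → . y], [Y → . B y num], [Y' → . Y] }  — shift
  I1: { [Y → B . y num] }  — shift
  I2: { [B → . F n], [B → . n], [B → . y + F], [B → . y F], [B → F . n], [F → . F B F], [F → . num y n], [F → . y], [F → F . B F] }  — shift
  I3: { [Y' → Y .] }  — accept
  I4: { [B → n .] }  — reduce
  I5: { [F → num . y n] }  — shift
  I6: { [B → y . + F], [B → y . F], [F → . F B F], [F → . num y n], [F → . y], [F → y .] }  — shift, reduce
  I7: { [B → y + . F], [F → . F B F], [F → . num y n], [F → . y] }  — shift
  I8: { [B → . F n], [B → . n], [B → . y + F], [B → . y F], [B → y F .], [F → . F B F], [F → . num y n], [F → . y], [F → F . B F] }  — shift, reduce
  I9: { [F → y .] }  — reduce
  I10: { [F → . F B F], [F → . num y n], [F → . y], [F → F B . F] }  — shift
  I11: { [B → . F n], [B → . n], [B → . y + F], [B → . y F], [F → . F B F], [F → . num y n], [F → . y], [F → F . B F], [F → F B F .] }  — shift, reduce
  I12: { [B → . F n], [B → . n], [B → . y + F], [B → . y F], [B → y + F .], [F → . F B F], [F → . num y n], [F → . y], [F → F . B F] }  — shift, reduce
  I13: { [F → num y . n] }  — shift
  I14: { [F → num y n .] }  — reduce
  I15: { [B → F n .], [B → n .] }  — 2 reduces
  I16: { [Y → B y . num] }  — shift
  I17: { [Y → B y num .] }  — reduce

I6 contains reduce item [F → y .] and shift items [B → y . + F], [F → . num y n], [F → . y] — shift-reduce conflict.
I8 contains reduce item [B → y F .] and shift items [B → . n], [B → . y + F], [B → . y F], [F → . num y n], [F → . y] — shift-reduce conflict.
I11 contains reduce item [F → F B F .] and shift items [B → . n], [B → . y + F], [B → . y F], [F → . num y n], [F → . y] — shift-reduce conflict.
I12 contains reduce item [B → y + F .] and shift items [B → . n], [B → . y + F], [B → . y F], [F → . num y n], [F → . y] — shift-reduce conflict.

Answer: Yes — I6: [F → y .] vs [B → y . + F]; I8: [B → y F .] vs [B → . n]; I11: [F → F B F .] vs [B → . n]; I12: [B → y + F .] vs [B → . n]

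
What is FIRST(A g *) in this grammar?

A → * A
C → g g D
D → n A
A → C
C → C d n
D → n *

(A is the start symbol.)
{ '*', 'g' }

FIRST sets of the non-terminals involved (from the grammar, by fixed-point iteration):
  FIRST(A) = { '*', 'g' }

To compute FIRST(A g *), process the symbols left to right:
Symbol A is a non-terminal. Add FIRST(A) \ {ε} = { '*', 'g' }
A is not nullable (ε ∉ FIRST(A)), so stop here.
FIRST(A g *) = { '*', 'g' }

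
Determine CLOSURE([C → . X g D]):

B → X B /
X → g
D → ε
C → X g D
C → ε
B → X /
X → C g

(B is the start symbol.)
To compute CLOSURE, for each item [A → α.Bβ] where B is a non-terminal, add [B → .γ] for all productions B → γ; repeat for the newly added items until nothing changes.

Start with: [C → . X g D]
  [C → . X g D] has the dot before X: add [X → . g], [X → . C g]
  [X → . C g] has the dot before C: add [C → .]
No further items can be added.

CLOSURE = { [C → . X g D], [C → .], [X → . C g], [X → . g] }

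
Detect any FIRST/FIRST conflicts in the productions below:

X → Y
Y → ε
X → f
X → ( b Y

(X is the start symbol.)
FIRST sets of the non-terminals at (or reachable through a nullable prefix from) the front of some alternative:
  FIRST(Y) = { ε }

Productions for X:
  X → Y: FIRST = { ε }
  X → f: FIRST = { 'f' }
  X → ( b Y: FIRST = { '(' }
Y has only one production, so no FIRST/FIRST conflict is possible there.

All alternatives of each non-terminal have pairwise disjoint FIRST sets.

Answer: No FIRST/FIRST conflicts.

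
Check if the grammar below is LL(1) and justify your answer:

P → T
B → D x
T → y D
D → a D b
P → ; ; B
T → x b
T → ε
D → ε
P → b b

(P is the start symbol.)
Yes, the grammar is LL(1).

Relevant sets:
  FIRST(T) = { 'x', 'y', ε }
  FOLLOW(P) = { $ }
  FOLLOW(T) = { $ }
  FOLLOW(D) = { $, 'b', 'x' }

For P:
  PREDICT(P → T) = { $, 'x', 'y' }
  PREDICT(P → ';' ';' B) = { ';' }
  PREDICT(P → b b) = { 'b' }
For T:
  PREDICT(T → y D) = { 'y' }
  PREDICT(T → x b) = { 'x' }
  PREDICT(T → ε) = { $ }
For D:
  PREDICT(D → a D b) = { 'a' }
  PREDICT(D → ε) = { $, 'b', 'x' }
B has a single production, so nothing to check there.

All predict sets are disjoint. The grammar IS LL(1).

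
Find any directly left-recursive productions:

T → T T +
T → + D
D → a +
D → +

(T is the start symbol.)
Yes, T is left-recursive

Direct left recursion occurs when N → N α for some non-terminal N (the right-hand side begins with the left-hand side itself).

T → T T +: LEFT RECURSIVE (starts with T)
T → + D: starts with '+'
D → a +: starts with a
D → +: starts with '+'

The grammar has direct left recursion on: T.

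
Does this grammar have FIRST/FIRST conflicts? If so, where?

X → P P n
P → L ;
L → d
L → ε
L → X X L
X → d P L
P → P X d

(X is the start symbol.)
FIRST sets of the non-terminals at (or reachable through a nullable prefix from) the front of some alternative:
  FIRST(P) = { ';', 'd' }
  FIRST(L) = { ';', 'd', ε }
  FIRST(X) = { ';', 'd' }

Productions for X:
  X → P P n: FIRST = { ';', 'd' }
  X → d P L: FIRST = { 'd' }
Productions for P:
  P → L ;: FIRST = { ';', 'd' }
  P → P X d: FIRST = { ';', 'd' }
Productions for L:
  L → d: FIRST = { 'd' }
  L → ε: FIRST = { ε }
  L → X X L: FIRST = { ';', 'd' }

Conflict for X: X → P P n and X → d P L
  Overlap: { 'd' }
Conflict for P: P → L ; and P → P X d
  Overlap: { ';', 'd' }
Conflict for L: L → d and L → X X L
  Overlap: { 'd' }

Answer: Yes. X → P P n / X → d P L on { 'd' }; P → L ';' / P → P X d on { ';', 'd' }; L → d / L → X X L on { 'd' }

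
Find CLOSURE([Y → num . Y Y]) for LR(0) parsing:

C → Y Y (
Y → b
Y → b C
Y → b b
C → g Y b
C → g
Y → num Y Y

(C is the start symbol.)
To compute CLOSURE, for each item [A → α.Bβ] where B is a non-terminal, add [B → .γ] for all productions B → γ; repeat for the newly added items until nothing changes.

Start with: [Y → num . Y Y]
  [Y → num . Y Y] has the dot before Y: add [Y → . b], [Y → . b C], [Y → . b b], [Y → . num Y Y]
No further items can be added.

CLOSURE = { [Y → . b C], [Y → . b b], [Y → . b], [Y → . num Y Y], [Y → num . Y Y] }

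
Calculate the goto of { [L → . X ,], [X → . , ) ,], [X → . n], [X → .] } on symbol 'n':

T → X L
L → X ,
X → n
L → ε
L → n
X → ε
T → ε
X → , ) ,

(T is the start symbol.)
{ [X → n .] }

GOTO(I, 'n') = CLOSURE({ [A → αX.β] : [A → α.Xβ] ∈ I, X = 'n' })

Items with dot before 'n', with the dot advanced:
  [X → . n] → [X → n .]
Closure adds nothing (no advanced item has the dot before a non-terminal).

GOTO = { [X → n .] }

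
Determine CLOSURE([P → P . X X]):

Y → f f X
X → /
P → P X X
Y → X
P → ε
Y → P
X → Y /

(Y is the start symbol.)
Start with: [P → P . X X]
  [P → P . X X] has the dot before X: add [X → . /], [X → . Y /]
  [X → . Y /] has the dot before Y: add [Y → . f f X], [Y → . X], [Y → . P]
  [Y → . P] has the dot before P: add [P → . P X X], [P → .]
No further items can be added.

CLOSURE = { [P → . P X X], [P → .], [P → P . X X], [X → . /], [X → . Y /], [Y → . P], [Y → . X], [Y → . f f X] }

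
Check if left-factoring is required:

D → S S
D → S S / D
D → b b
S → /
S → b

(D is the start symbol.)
Left-factoring is needed when two productions for the same non-terminal
share a common prefix on the right-hand side.

Productions for D:
  D → S S
  D → S S / D
  D → b b
Productions for S:
  S → /
  S → b

Found common prefix 'S S' in productions for D

Answer: Yes, D has productions with common prefix 'S S'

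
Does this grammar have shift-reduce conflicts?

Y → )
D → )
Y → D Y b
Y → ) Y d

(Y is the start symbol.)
Augment with Y' → Y and build the canonical LR(0) collection (I0 = CLOSURE({[Y' → . Y]}), then GOTO on every symbol after a dot until no new states appear). It has 8 states:
  I0: { [D → . )], [Y → . ) Y d], [Y → . )], [Y → . D Y b], [Y' → . Y] }  — shift
  I1: { [D → ) .], [D → . )], [Y → ) . Y d], [Y → ) .], [Y → . ) Y d], [Y → . )], [Y → . D Y b] }  — shift, 2 reduces
  I2: { [D → . )], [Y → . ) Y d], [Y → . )], [Y → . D Y b], [Y → D . Y b] }  — shift
  I3: { [Y' → Y .] }  — accept
  I4: { [Y → D Y . b] }  — shift
  I5: { [Y → D Y b .] }  — reduce
  I6: { [Y → ) Y . d] }  — shift
  I7: { [Y → ) Y d .] }  — reduce

I1 contains reduce items [D → ) .], [Y → ) .] and shift items [D → . )], [Y → . )], [Y → . ) Y d] — shift-reduce conflict.

Answer: Yes — I1: [D → ) .] vs [D → . )]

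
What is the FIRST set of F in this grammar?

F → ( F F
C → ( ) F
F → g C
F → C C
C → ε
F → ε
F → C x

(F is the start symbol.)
{ '(', 'g', 'x', ε }

FIRST sets of the other non-terminals involved (by the same procedure, iterated to a fixed point):
  FIRST(C) = { '(', ε }

From F → ( F F:
  - '(' is a terminal: add '(' and stop
From F → g C:
  - g is a terminal: add 'g' and stop
From F → C C:
  - C is a non-terminal: add FIRST(C) \ {ε} = { '(' }
    C is nullable, so continue to the next symbol
  - C is a non-terminal: add FIRST(C) \ {ε} = { '(' }
    C is nullable and nothing follows, so the whole right-hand side can vanish: ε ∈ FIRST(F)
From F → ε:
  - ε-production, so ε ∈ FIRST(F)
From F → C x:
  - C is a non-terminal: add FIRST(C) \ {ε} = { '(' }
    C is nullable, so continue to the next symbol
  - x is a terminal: add 'x' and stop

Collecting: FIRST(F) = { '(', 'g', 'x', ε }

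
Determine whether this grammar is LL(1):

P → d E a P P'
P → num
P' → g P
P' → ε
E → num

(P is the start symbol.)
No. Predict set conflict for P': { 'g' }

Relevant sets:
  FOLLOW(P') = { $, 'g' }

For P:
  PREDICT(P → d E a P P') = { 'd' }
  PREDICT(P → num) = { 'num' }
For P':
  PREDICT(P' → g P) = { 'g' }
  PREDICT(P' → ε) = { $, 'g' }
E has a single production, so nothing to check there.

Conflict found: Predict set conflict for P': { 'g' }
The grammar is NOT LL(1).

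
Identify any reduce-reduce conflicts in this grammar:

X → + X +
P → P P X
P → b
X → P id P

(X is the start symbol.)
No reduce-reduce conflicts

A reduce-reduce conflict occurs when an LR(0) state has two complete items [A → α .] and [B → β .] — both call for a reduction, and with no lookahead the parser cannot choose between them.

Augment with X' → X and build the canonical LR(0) collection (I0 = CLOSURE({[X' → . X]}), then GOTO on every symbol after a dot until no new states appear). It has 12 states:
  I0: { [P → . P P X], [P → . b], [X → . + X +], [X → . P id P], [X' → . X] }  — shift
  I1: { [P → . P P X], [P → . b], [X → + . X +], [X → . + X +], [X → . P id P] }  — shift
  I2: { [P → . P P X], [P → . b], [P → P . P X], [X → P . id P] }  — shift
  I3: { [X' → X .] }  — accept
  I4: { [P → b .] }  — reduce
  I5: { [P → . P P X], [P → . b], [P → P . P X], [P → P P . X], [X → . + X +], [X → . P id P] }  — shift
  I6: { [P → . P P X], [P → . b], [X → P id . P] }  — shift
  I7: { [P → . P P X], [P → . b], [P → P . P X], [X → P id P .] }  — shift, reduce
  I8: { [P → . P P X], [P → . b], [P → P . P X], [P → P P . X], [X → . + X +], [X → . P id P], [X → P . id P] }  — shift
  I9: { [P → P P X .] }  — reduce
  I10: { [X → + X . +] }  — shift
  I11: { [X → + X + .] }  — reduce

No state contains more than one complete item.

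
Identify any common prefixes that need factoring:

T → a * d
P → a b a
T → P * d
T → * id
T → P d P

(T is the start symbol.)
Left-factoring is needed when two productions for the same non-terminal
share a common prefix on the right-hand side.

Productions for T:
  T → a * d
  T → P * d
  T → * id
  T → P d P

Found common prefix 'P' in productions for T

Answer: Yes, T has productions with common prefix 'P'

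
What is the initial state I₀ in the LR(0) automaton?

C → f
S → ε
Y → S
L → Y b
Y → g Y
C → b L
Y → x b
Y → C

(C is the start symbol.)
{ [C → . b L], [C → . f], [C' → . C] }

First, augment the grammar with C' → C
I₀ = CLOSURE({ [C' → . C] }):
  [C' → . C] has the dot before C: add [C → . f], [C → . b L]
No further items can be added.

I₀ = { [C → . b L], [C → . f], [C' → . C] }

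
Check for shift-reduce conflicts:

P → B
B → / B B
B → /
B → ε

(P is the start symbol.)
Yes — I0: [B → .] vs [B → . /]; I1: [B → .] vs [B → . /]; I4: [B → .] vs [B → . /]

Augment with P' → P and build the canonical LR(0) collection (I0 = CLOSURE({[P' → . P]}), then GOTO on every symbol after a dot until no new states appear). It has 6 states:
  I0: { [B → . / B B], [B → . /], [B → .], [P → . B], [P' → . P] }  — shift, reduce
  I1: { [B → . / B B], [B → . /], [B → .], [B → / . B B], [B → / .] }  — shift, 2 reduces
  I2: { [P → B .] }  — reduce
  I3: { [P' → P .] }  — accept
  I4: { [B → . / B B], [B → . /], [B → .], [B → / B . B] }  — shift, reduce
  I5: { [B → / B B .] }  — reduce

I0 contains reduce item [B → .] and shift items [B → . /], [B → . / B B] — shift-reduce conflict.
I1 contains reduce items [B → .], [B → / .] and shift items [B → . /], [B → . / B B] — shift-reduce conflict.
I4 contains reduce item [B → .] and shift items [B → . /], [B → . / B B] — shift-reduce conflict.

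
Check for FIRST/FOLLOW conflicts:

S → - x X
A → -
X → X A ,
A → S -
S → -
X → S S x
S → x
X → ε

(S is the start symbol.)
A FIRST/FOLLOW conflict occurs when a non-terminal N has a nullable alternative N → β (β ⇒* ε) and another alternative N → α with FIRST(α) ∩ FOLLOW(N) ≠ ∅: on such a lookahead the parser cannot decide between expanding α and letting N vanish via β.

Nullable non-terminals: X.
FIRST sets used below: FIRST(X) = { '-', 'x', ε }, FIRST(A) = { '-', 'x' }, FIRST(S) = { '-', 'x' }

X: nullable alternative(s) X → ε; FOLLOW(X) = { $, '-', 'x' }
  X → X A ,: FIRST \ {ε} = { '-', 'x' } — overlaps FOLLOW(X) on { '-', 'x' }: CONFLICT
  X → S S x: FIRST \ {ε} = { '-', 'x' } — overlaps FOLLOW(X) on { '-', 'x' }: CONFLICT
  X → ε: FIRST \ {ε} = { } — this is the only nullable alternative, skip

A, S have no nullable alternative, so no FIRST/FOLLOW check is needed there.

So the grammar has 2 FIRST/FOLLOW conflicts (marked CONFLICT above).

Answer: Yes. X → X A ',' with FOLLOW(X) on { '-', 'x' }; X → S S x with FOLLOW(X) on { '-', 'x' }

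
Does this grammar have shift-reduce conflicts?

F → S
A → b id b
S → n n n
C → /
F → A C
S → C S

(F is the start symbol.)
A shift-reduce conflict occurs when an LR(0) state has both:
  - a complete (reduce) item [A → α .] (dot at the end), and
  - a shift item [B → β . c γ] (dot before a terminal).

Augment with F' → F and build the canonical LR(0) collection (I0 = CLOSURE({[F' → . F]}), then GOTO on every symbol after a dot until no new states appear). It has 14 states:
  I0: { [A → . b id b], [C → . /], [F → . A C], [F → . S], [F' → . F], [S → . C S], [S → . n n n] }  — shift
  I1: { [C → / .] }  — reduce
  I2: { [C → . /], [F → A . C] }  — shift
  I3: { [C → . /], [S → . C S], [S → . n n n], [S → C . S] }  — shift
  I4: { [F' → F .] }  — accept
  I5: { [F → S .] }  — reduce
  I6: { [A → b . id b] }  — shift
  I7: { [S → n . n n] }  — shift
  I8: { [S → n n . n] }  — shift
  I9: { [S → n n n .] }  — reduce
  I10: { [A → b id . b] }  — shift
  I11: { [A → b id b .] }  — reduce
  I12: { [S → C S .] }  — reduce
  I13: { [F → A C .] }  — reduce

No state contains both a complete item and a shift item.

Answer: No shift-reduce conflicts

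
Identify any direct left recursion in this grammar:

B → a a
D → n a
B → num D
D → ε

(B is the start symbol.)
Direct left recursion occurs when N → N α for some non-terminal N (the right-hand side begins with the left-hand side itself).

B → a a: starts with a
D → n a: starts with n
B → num D: starts with num
D → ε: starts with ε

No direct left recursion found.

Answer: No direct left recursion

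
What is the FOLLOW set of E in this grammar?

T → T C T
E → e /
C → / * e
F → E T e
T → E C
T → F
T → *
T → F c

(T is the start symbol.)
{ '*', '/', 'e' }

In F → E T e: E is followed by T e, add FIRST(T e) \ {ε} = { '*', 'e' }
In T → E C: E is followed by C, add FIRST(C) \ {ε} = { '/' }

Taking the union: FOLLOW(E) = { '*', '/', 'e' }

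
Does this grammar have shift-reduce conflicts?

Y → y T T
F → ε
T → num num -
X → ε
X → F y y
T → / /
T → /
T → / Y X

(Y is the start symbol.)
Yes — I3: [T → / .] vs [T → / . /]

A shift-reduce conflict occurs when an LR(0) state has both:
  - a complete (reduce) item [A → α .] (dot at the end), and
  - a shift item [B → β . c γ] (dot before a terminal).

Augment with Y' → Y and build the canonical LR(0) collection (I0 = CLOSURE({[Y' → . Y]}), then GOTO on every symbol after a dot until no new states appear). It has 15 states:
  I0: { [Y → . y T T], [Y' → . Y] }  — shift
  I1: { [Y' → Y .] }  — accept
  I2: { [T → . / /], [T → . / Y X], [T → . /], [T → . num num -], [Y → y . T T] }  — shift
  I3: { [T → / . /], [T → / . Y X], [T → / .], [Y → . y T T] }  — shift, reduce
  I4: { [T → . / /], [T → . / Y X], [T → . /], [T → . num num -], [Y → y T . T] }  — shift
  I5: { [T → num . num -] }  — shift
  I6: { [T → num num . -] }  — shift
  I7: { [T → num num - .] }  — reduce
  I8: { [Y → y T T .] }  — reduce
  I9: { [T → / / .] }  — reduce
  I10: { [F → .], [T → / Y . X], [X → . F y y], [X → .] }  — 2 reduces
  I11: { [X → F . y y] }  — shift
  I12: { [T → / Y X .] }  — reduce
  I13: { [X → F y . y] }  — shift
  I14: { [X → F y y .] }  — reduce

I3 contains reduce item [T → / .] and shift items [T → / . /], [Y → . y T T] — shift-reduce conflict.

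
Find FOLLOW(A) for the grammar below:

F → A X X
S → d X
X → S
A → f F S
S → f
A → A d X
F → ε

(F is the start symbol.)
{ 'd', 'f' }

To compute FOLLOW(A), find every occurrence of A on a right-hand side N → α A β: add FIRST(β) \ {ε}, and if β is empty or nullable also add FOLLOW(N). Iterate to a fixed point.

In F → A X X: A is followed by X X, add FIRST(X X) \ {ε} = { 'd', 'f' }
In A → A d X: A is followed by d X, add FIRST(d X) \ {ε} = { 'd' }

Taking the union: FOLLOW(A) = { 'd', 'f' }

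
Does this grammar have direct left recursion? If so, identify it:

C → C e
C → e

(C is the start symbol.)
Direct left recursion occurs when N → N α for some non-terminal N (the right-hand side begins with the left-hand side itself).

C → C e: LEFT RECURSIVE (starts with C)
C → e: starts with e

The grammar has direct left recursion on: C.

Answer: Yes, C is left-recursive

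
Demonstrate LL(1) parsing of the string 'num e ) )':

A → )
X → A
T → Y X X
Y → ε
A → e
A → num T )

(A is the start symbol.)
Stack is shown with the top on the left.

Stack      Input        Action
------------------------------
A $        num e ) ) $  output A → num T )
num T ) $  num e ) ) $  match 'num'
T ) $      e ) ) $      output T → Y X X
Y X X ) $  e ) ) $      output Y → ε
X X ) $    e ) ) $      output X → A
A X ) $    e ) ) $      output A → e
e X ) $    e ) ) $      match 'e'
X ) $      ) ) $        output X → A
A ) $      ) ) $        output A → )
) ) $      ) ) $        match ')'
) $        ) $          match ')'
$          $            accept

The string is accepted.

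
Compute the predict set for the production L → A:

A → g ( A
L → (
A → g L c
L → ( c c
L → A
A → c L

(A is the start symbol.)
{ 'c', 'g' }

PREDICT(L → A) = (FIRST(RHS) \ {ε}) ∪ (FOLLOW(L) if ε ∈ FIRST(RHS), i.e. RHS ⇒* ε)
FIRST(A) = { 'c', 'g' }
FIRST(A) = { 'c', 'g' }
ε ∉ FIRST(A), so FOLLOW(L) is not added.
PREDICT(L → A) = { 'c', 'g' }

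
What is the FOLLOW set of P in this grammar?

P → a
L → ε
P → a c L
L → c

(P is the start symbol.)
To compute FOLLOW(P), find every occurrence of P on a right-hand side N → α P β: add FIRST(β) \ {ε}, and if β is empty or nullable also add FOLLOW(N). Iterate to a fixed point.

P is the start symbol, so $ ∈ FOLLOW(P).
P does not occur on any right-hand side.

Taking the union: FOLLOW(P) = { $ }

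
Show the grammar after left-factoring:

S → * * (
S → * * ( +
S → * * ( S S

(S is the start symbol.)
Left-factoring transforms A → αβ₁ | αβ₂ into A → αA' and A' → β₁ | β₂
(α is the longest common prefix among the alternatives). Repeat until
no nonterminal has two alternatives with a common prefix.

Round 1: S has alternatives sharing prefix '* * ('. Introduce S': S → * * ( S'
  Add: S' → ε
  Add: S' → +
  Add: S' → S S

No remaining common prefixes — done.

Resulting grammar:
S → * * ( S'
S' → ε
S' → +
S' → S S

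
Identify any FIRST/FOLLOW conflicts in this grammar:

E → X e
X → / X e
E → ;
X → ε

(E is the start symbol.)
No FIRST/FOLLOW conflicts.

A FIRST/FOLLOW conflict occurs when a non-terminal N has a nullable alternative N → β (β ⇒* ε) and another alternative N → α with FIRST(α) ∩ FOLLOW(N) ≠ ∅: on such a lookahead the parser cannot decide between expanding α and letting N vanish via β.

Nullable non-terminals: X.

X: nullable alternative(s) X → ε; FOLLOW(X) = { 'e' }
  X → / X e: FIRST \ {ε} = { '/' } — disjoint from FOLLOW(X)
  X → ε: FIRST \ {ε} = { } — this is the only nullable alternative, skip

E has no nullable alternative, so no FIRST/FOLLOW check is needed there.

No FIRST/FOLLOW conflicts found.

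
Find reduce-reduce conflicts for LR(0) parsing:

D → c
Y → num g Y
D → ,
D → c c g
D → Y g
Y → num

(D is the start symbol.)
No reduce-reduce conflicts

Augment with D' → D and build the canonical LR(0) collection (I0 = CLOSURE({[D' → . D]}), then GOTO on every symbol after a dot until no new states appear). It has 11 states:
  I0: { [D → . ,], [D → . Y g], [D → . c c g], [D → . c], [D' → . D], [Y → . num g Y], [Y → . num] }  — shift
  I1: { [D → , .] }  — reduce
  I2: { [D' → D .] }  — accept
  I3: { [D → Y . g] }  — shift
  I4: { [D → c . c g], [D → c .] }  — shift, reduce
  I5: { [Y → num . g Y], [Y → num .] }  — shift, reduce
  I6: { [Y → . num g Y], [Y → . num], [Y → num g . Y] }  — shift
  I7: { [Y → num g Y .] }  — reduce
  I8: { [D → c c . g] }  — shift
  I9: { [D → c c g .] }  — reduce
  I10: { [D → Y g .] }  — reduce

No state contains more than one complete item.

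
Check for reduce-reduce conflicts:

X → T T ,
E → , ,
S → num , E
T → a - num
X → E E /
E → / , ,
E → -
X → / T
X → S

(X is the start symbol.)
No reduce-reduce conflicts

Augment with X' → X and build the canonical LR(0) collection (I0 = CLOSURE({[X' → . X]}), then GOTO on every symbol after a dot until no new states appear). It has 23 states:
  I0: { [E → . , ,], [E → . -], [E → . / , ,], [S → . num , E], [T → . a - num], [X → . / T], [X → . E E /], [X → . S], [X → . T T ,], [X' → . X] }  — shift
  I1: { [E → , . ,] }  — shift
  I2: { [E → - .] }  — reduce
  I3: { [E → / . , ,], [T → . a - num], [X → / . T] }  — shift
  I4: { [E → . , ,], [E → . -], [E → . / , ,], [X → E . E /] }  — shift
  I5: { [X → S .] }  — reduce
  I6: { [T → . a - num], [X → T . T ,] }  — shift
  I7: { [X' → X .] }  — accept
  I8: { [T → a . - num] }  — shift
  I9: { [S → num . , E] }  — shift
  I10: { [E → . , ,], [E → . -], [E → . / , ,], [S → num , . E] }  — shift
  I11: { [E → / . , ,] }  — shift
  I12: { [S → num , E .] }  — reduce
  I13: { [E → / , . ,] }  — shift
  I14: { [E → / , , .] }  — reduce
  I15: { [T → a - . num] }  — shift
  I16: { [T → a - num .] }  — reduce
  I17: { [X → T T . ,] }  — shift
  I18: { [X → T T , .] }  — reduce
  I19: { [X → E E . /] }  — shift
  I20: { [X → E E / .] }  — reduce
  I21: { [X → / T .] }  — reduce
  I22: { [E → , , .] }  — reduce

No state contains more than one complete item.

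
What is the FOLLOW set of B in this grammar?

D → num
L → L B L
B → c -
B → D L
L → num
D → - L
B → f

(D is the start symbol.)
{ 'num' }

In L → L B L: B is followed by L, add FIRST(L) \ {ε} = { 'num' }

Taking the union: FOLLOW(B) = { 'num' }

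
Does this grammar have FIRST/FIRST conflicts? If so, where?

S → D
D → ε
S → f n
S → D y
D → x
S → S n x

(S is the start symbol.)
Yes. S → D / S → D y on { 'x' }; S → D / S → S n x on { 'x' }; S → f n / S → S n x on { 'f' }; S → D y / S → S n x on { 'x', 'y' }

A FIRST/FIRST conflict occurs when two productions N → α and N → β for the same non-terminal have FIRST(α) ∩ FIRST(β) ≠ ∅ (with ε ∈ FIRST of a nullable right-hand side, so two nullable alternatives also conflict).

FIRST sets of the non-terminals at (or reachable through a nullable prefix from) the front of some alternative:
  FIRST(D) = { 'x', ε }
  FIRST(S) = { 'f', 'n', 'x', 'y', ε }

Productions for S:
  S → D: FIRST = { 'x', ε }
  S → f n: FIRST = { 'f' }
  S → D y: FIRST = { 'x', 'y' }
  S → S n x: FIRST = { 'f', 'n', 'x', 'y' }
Productions for D:
  D → ε: FIRST = { ε }
  D → x: FIRST = { 'x' }

Conflict for S: S → D and S → D y
  Overlap: { 'x' }
Conflict for S: S → D and S → S n x
  Overlap: { 'x' }
Conflict for S: S → f n and S → S n x
  Overlap: { 'f' }
Conflict for S: S → D y and S → S n x
  Overlap: { 'x', 'y' }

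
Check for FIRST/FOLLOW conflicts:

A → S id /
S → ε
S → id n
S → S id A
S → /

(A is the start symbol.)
Yes. S → id n with FOLLOW(S) on { 'id' }; S → S id A with FOLLOW(S) on { 'id' }

A FIRST/FOLLOW conflict occurs when a non-terminal N has a nullable alternative N → β (β ⇒* ε) and another alternative N → α with FIRST(α) ∩ FOLLOW(N) ≠ ∅: on such a lookahead the parser cannot decide between expanding α and letting N vanish via β.

Nullable non-terminals: S.
FIRST sets used below: FIRST(S) = { '/', 'id', ε }

S: nullable alternative(s) S → ε; FOLLOW(S) = { 'id' }
  S → ε: FIRST \ {ε} = { } — this is the only nullable alternative, skip
  S → id n: FIRST \ {ε} = { 'id' } — overlaps FOLLOW(S) on { 'id' }: CONFLICT
  S → S id A: FIRST \ {ε} = { '/', 'id' } — overlaps FOLLOW(S) on { 'id' }: CONFLICT
  S → /: FIRST \ {ε} = { '/' } — disjoint from FOLLOW(S)

A has no nullable alternative, so no FIRST/FOLLOW check is needed there.

So the grammar has 2 FIRST/FOLLOW conflicts (marked CONFLICT above).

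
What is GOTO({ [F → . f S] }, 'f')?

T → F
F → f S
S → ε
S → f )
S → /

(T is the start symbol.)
GOTO(I, 'f') = CLOSURE({ [A → αX.β] : [A → α.Xβ] ∈ I, X = 'f' })

Items with dot before 'f', with the dot advanced:
  [F → . f S] → [F → f . S]
Closure of the advanced items:
  [F → f . S] has the dot before S: add [S → .], [S → . f )], [S → . /]

GOTO = { [F → f . S], [S → . /], [S → . f )], [S → .] }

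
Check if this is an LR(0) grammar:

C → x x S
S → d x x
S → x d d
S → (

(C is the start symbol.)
A grammar is LR(0) if no state in the canonical LR(0) collection has:
  - both a shift item (dot before a terminal) and a complete item (shift-reduce conflict), or
  - two or more complete items (reduce-reduce conflict; the accept item [C' → C .] counts as a complete item here).

Augment with C' → C and build the canonical LR(0) collection (I0 = CLOSURE({[C' → . C]}), then GOTO on every symbol after a dot until no new states appear). It has 12 states:
  I0: { [C → . x x S], [C' → . C] }  — shift
  I1: { [C' → C .] }  — accept
  I2: { [C → x . x S] }  — shift
  I3: { [C → x x . S], [S → . (], [S → . d x x], [S → . x d d] }  — shift
  I4: { [S → ( .] }  — reduce
  I5: { [C → x x S .] }  — reduce
  I6: { [S → d . x x] }  — shift
  I7: { [S → x . d d] }  — shift
  I8: { [S → x d . d] }  — shift
  I9: { [S → x d d .] }  — reduce
  I10: { [S → d x . x] }  — shift
  I11: { [S → d x x .] }  — reduce

Every state is either a pure shift/goto state or contains exactly one complete item and nothing to shift — no conflicts. The grammar is LR(0).

Answer: Yes, the grammar is LR(0)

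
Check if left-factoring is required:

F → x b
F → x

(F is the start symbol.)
Left-factoring is needed when two productions for the same non-terminal
share a common prefix on the right-hand side.

Productions for F:
  F → x b
  F → x

Found common prefix 'x' in productions for F

Answer: Yes, F has productions with common prefix 'x'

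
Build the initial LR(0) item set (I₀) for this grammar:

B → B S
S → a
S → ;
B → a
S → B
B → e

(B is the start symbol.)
First, augment the grammar with B' → B
I₀ = CLOSURE({ [B' → . B] }):
  [B' → . B] has the dot before B: add [B → . B S], [B → . a], [B → . e]
No further items can be added.

I₀ = { [B → . B S], [B → . a], [B → . e], [B' → . B] }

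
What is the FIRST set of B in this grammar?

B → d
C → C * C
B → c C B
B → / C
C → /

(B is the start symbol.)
From B → d:
  - d is a terminal: add 'd' and stop
From B → c C B:
  - c is a terminal: add 'c' and stop
From B → / C:
  - '/' is a terminal: add '/' and stop

Collecting: FIRST(B) = { '/', 'c', 'd' }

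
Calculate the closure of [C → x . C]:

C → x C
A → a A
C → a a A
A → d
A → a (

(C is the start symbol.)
{ [C → . a a A], [C → . x C], [C → x . C] }

To compute CLOSURE, for each item [A → α.Bβ] where B is a non-terminal, add [B → .γ] for all productions B → γ; repeat for the newly added items until nothing changes.

Start with: [C → x . C]
  [C → x . C] has the dot before C: add [C → . x C], [C → . a a A]
No further items can be added.

CLOSURE = { [C → . a a A], [C → . x C], [C → x . C] }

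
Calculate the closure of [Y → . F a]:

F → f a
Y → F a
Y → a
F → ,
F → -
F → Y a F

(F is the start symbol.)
{ [F → . ,], [F → . -], [F → . Y a F], [F → . f a], [Y → . F a], [Y → . a] }

To compute CLOSURE, for each item [A → α.Bβ] where B is a non-terminal, add [B → .γ] for all productions B → γ; repeat for the newly added items until nothing changes.

Start with: [Y → . F a]
  [Y → . F a] has the dot before F: add [F → . f a], [F → . ,], [F → . -], [F → . Y a F]
  [F → . Y a F] has the dot before Y: add [Y → . a]
No further items can be added.

CLOSURE = { [F → . ,], [F → . -], [F → . Y a F], [F → . f a], [Y → . F a], [Y → . a] }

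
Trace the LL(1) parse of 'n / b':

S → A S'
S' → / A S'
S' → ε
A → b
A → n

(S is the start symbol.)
Stack is shown with the top on the left.

Stack     Input    Action
-------------------------
S $       n / b $  output S → A S'
A S' $    n / b $  output A → n
n S' $    n / b $  match 'n'
S' $      / b $    output S' → / A S'
/ A S' $  / b $    match '/'
A S' $    b $      output A → b
b S' $    b $      match 'b'
S' $      $        output S' → ε
$         $        accept

The string is accepted.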